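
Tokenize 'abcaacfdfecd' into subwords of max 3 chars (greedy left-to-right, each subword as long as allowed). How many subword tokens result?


'abcaacfdfecd' has 12 characters.
Chunking with max size 3:
  Chunk 1: 'abc' (positions 0-2)
  Chunk 2: 'aac' (positions 3-5)
  Chunk 3: 'fdf' (positions 6-8)
  Chunk 4: 'ecd' (positions 9-11)
Total chunks: ceil(12 / 3) = 4

4


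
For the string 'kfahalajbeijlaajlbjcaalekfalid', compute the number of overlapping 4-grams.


String 'kfahalajbeijlaajlbjcaalekfalid' has length L = 30.
Number of overlapping n-grams = L - n + 1
Substituting: 30 - 4 + 1 = 27

27


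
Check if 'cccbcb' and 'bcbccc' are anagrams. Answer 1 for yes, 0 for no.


Sort characters of 'cccbcb': 'bbcccc'
Sort characters of 'bcbccc': 'bbcccc'
Sorted forms match -> they ARE anagrams
Result: 1

1


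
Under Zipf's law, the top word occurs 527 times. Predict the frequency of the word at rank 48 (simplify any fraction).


Zipf's law: freq(rank) = f1 / rank
f1 = 527, rank = 48
freq = 527 / 48
GCD(527, 48) = 1
Simplified: 527/48

527/48


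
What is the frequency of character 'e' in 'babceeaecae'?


Scanning 'babceeaecae' for 'e':
  Position 4: 'e' -> MATCH (count: 1)
  Position 5: 'e' -> MATCH (count: 2)
  Position 7: 'e' -> MATCH (count: 3)
  Position 10: 'e' -> MATCH (count: 4)
Total occurrences of 'e': 4

4


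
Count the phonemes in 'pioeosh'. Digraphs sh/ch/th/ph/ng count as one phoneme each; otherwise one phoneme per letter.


Parsing 'pioeosh' greedily, digraphs first:
  'p' -> consonant phoneme (phonemes so far: 1)
  'i' -> vowel phoneme (phonemes so far: 2)
  'o' -> vowel phoneme (phonemes so far: 3)
  'e' -> vowel phoneme (phonemes so far: 4)
  'o' -> vowel phoneme (phonemes so far: 5)
  'sh' -> digraph (1 consonant phoneme) (phonemes so far: 6)
Total phonemes: 6

6


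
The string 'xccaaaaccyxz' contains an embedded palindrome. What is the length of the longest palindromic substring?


Scanning 'xccaaaaccyxz' for palindromic substrings.
Substring at positions 1-8: 'ccaaaacc'.
Check: reverse('ccaaaacc') = 'ccaaaacc' -> palindrome confirmed.
Neighbouring characters ('x' / 'y') break symmetry, so it cannot extend further.
No longer palindromic substring exists; longest length = 8

8


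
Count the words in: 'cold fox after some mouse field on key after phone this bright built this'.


Counting words by splitting on spaces:
  Word 1: 'cold'
  Word 2: 'fox'
  Word 3: 'after'
  Word 4: 'some'
  Word 5: 'mouse'
  Word 6: 'field'
  Word 7: 'on'
  Word 8: 'key'
  Word 9: 'after'
  Word 10: 'phone'
  Word 11: 'this'
  Word 12: 'bright'
  Word 13: 'built'
  Word 14: 'this'
Total words: 14

14


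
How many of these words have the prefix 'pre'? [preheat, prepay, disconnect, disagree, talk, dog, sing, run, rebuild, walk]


Checking each word for prefix 'pre':
  'preheat' -> YES, starts with 'pre' (count: 1)
  'prepay' -> YES, starts with 'pre' (count: 2)
  'disconnect' -> no (count: 2)
  'disagree' -> no (count: 2)
  'talk' -> no (count: 2)
  'dog' -> no (count: 2)
  'sing' -> no (count: 2)
  'run' -> no (count: 2)
  'rebuild' -> no (count: 2)
  'walk' -> no (count: 2)
Total with prefix 'pre': 2

2


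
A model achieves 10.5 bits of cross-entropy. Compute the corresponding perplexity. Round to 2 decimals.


Perplexity formula: PP = 2^H
H = 10.5
PP = 2^10.5
Decompose: 2^10.5 = 2^10 * 2^0.5 = 2^10 * sqrt(2)
2^10 = 1024, sqrt(2) ~ 1.4142136
PP ~ 1024 * 1.4142136 = 1448.1547264
Rounded to 2 decimals: 1448.15

1448.15


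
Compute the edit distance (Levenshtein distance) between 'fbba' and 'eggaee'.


Building DP table for s1='fbba' (len 4) and s2='eggaee' (len 6):
       e  g  g  a  e  e
    0  1  2  3  4  5  6
  f 1  1  2  3  4  5  6
  b 2  2  2  3  4  5  6
  b 3  3  3  3  4  5  6
  a 4  4  4  4  3  4  5
Edit distance = dp[4][6] = 5

5


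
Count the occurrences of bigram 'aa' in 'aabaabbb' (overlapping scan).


Scanning 'aabaabbb' for bigram 'aa':
  Position 0: 'aa' -> MATCH
  Position 1: 'ab' -> no
  Position 2: 'ba' -> no
  Position 3: 'aa' -> MATCH
  Position 4: 'ab' -> no
  Position 5: 'bb' -> no
  Position 6: 'bb' -> no
Total matches: 2

2


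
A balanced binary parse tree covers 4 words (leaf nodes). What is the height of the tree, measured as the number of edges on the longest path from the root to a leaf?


In a balanced binary tree with n leaves the deepest leaf is ceil(log2(n)) edges below the root.
log2(4) = 2.0000
ceil(2.0000) = 2
height (edges) = 2

2


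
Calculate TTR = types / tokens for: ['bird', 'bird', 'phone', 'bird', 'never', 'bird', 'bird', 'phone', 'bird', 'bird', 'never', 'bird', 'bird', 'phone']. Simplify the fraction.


Tokens: 14
Unique types: ('bird', 'never', 'phone') = 3
TTR = 3/14
Already in lowest terms.

3/14


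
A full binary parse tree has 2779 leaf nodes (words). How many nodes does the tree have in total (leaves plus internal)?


Leaf nodes (terminals): 2779
Internal nodes = n - 1 = 2779 - 1 = 2778
Total = leaves + internal = 2779 + 2778 = 5557

5557


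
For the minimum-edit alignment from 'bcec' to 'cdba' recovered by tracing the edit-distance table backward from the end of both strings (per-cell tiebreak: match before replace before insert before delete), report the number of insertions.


Edit distance = 4. Backtracking from cell (4, 4) with preference match > replace > insert > delete,
then listing the resulting alignment 'bcec' -> 'cdba' left to right:
  Step 1: replace b->c
  Step 2: replace c->d
  Step 3: replace e->b
  Step 4: replace c->a
Total insertions: 0

0


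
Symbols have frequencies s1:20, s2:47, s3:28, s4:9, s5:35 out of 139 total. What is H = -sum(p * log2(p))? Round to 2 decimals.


Computing entropy H = -sum(p_i * log2(p_i)):
  s1: p = 20/139 = 0.1439, -p*log2(p) = 0.4024
  s2: p = 47/139 = 0.3381, -p*log2(p) = 0.5290
  s3: p = 28/139 = 0.2014, -p*log2(p) = 0.4656
  s4: p = 9/139 = 0.0647, -p*log2(p) = 0.2557
  s5: p = 35/139 = 0.2518, -p*log2(p) = 0.5010
H = sum of terms = 2.1537
Rounded to 2 decimals: 2.15

2.15


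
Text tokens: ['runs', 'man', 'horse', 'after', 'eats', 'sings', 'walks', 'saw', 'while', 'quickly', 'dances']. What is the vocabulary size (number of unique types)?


Listing all tokens and tracking unique types:
  Token 1: 'runs' -> NEW (unique so far: 1)
  Token 2: 'man' -> NEW (unique so far: 2)
  Token 3: 'horse' -> NEW (unique so far: 3)
  Token 4: 'after' -> NEW (unique so far: 4)
  Token 5: 'eats' -> NEW (unique so far: 5)
  Token 6: 'sings' -> NEW (unique so far: 6)
  Token 7: 'walks' -> NEW (unique so far: 7)
  Token 8: 'saw' -> NEW (unique so far: 8)
  Token 9: 'while' -> NEW (unique so far: 9)
  Token 10: 'quickly' -> NEW (unique so far: 10)
  Token 11: 'dances' -> NEW (unique so far: 11)
Unique types: ('after', 'dances', 'eats', 'horse', 'man', 'quickly', 'runs', 'saw', 'sings', 'walks', 'while')
Vocabulary size: 11

11


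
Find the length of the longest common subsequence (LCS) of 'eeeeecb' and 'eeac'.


DP table for LCS of 'eeeeecb' and 'eeac':
       e  e  a  c
    0  0  0  0  0
  e 0  1  1  1  1
  e 0  1  2  2  2
  e 0  1  2  2  2
  e 0  1  2  2  2
  e 0  1  2  2  2
  c 0  1  2  2  3
  b 0  1  2  2  3
LCS: 'eec'
LCS length = 3

3


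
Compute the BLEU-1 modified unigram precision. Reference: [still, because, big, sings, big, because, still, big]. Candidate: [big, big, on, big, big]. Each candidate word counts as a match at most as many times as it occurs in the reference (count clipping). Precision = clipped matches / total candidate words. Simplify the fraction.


Reference word counts: {'because': 2, 'big': 3, 'sings': 1, 'still': 2}
Checking each candidate word (with clipping):
  'big' -> in reference (ref count 3, used 1/3) -> match (matches: 1)
  'big' -> in reference (ref count 3, used 2/3) -> match (matches: 2)
  'on' -> not in reference -> no match (matches: 2)
  'big' -> in reference (ref count 3, used 3/3) -> match (matches: 3)
  'big' -> ref count 3 already used up (3/3) -> clipped, no match (matches: 3)
Clipped matches: 3, Candidate length: 5
Precision = 3/5

3/5


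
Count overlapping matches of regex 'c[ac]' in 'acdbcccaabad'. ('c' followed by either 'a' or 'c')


Pattern: c[ac] means 'c' followed by either 'a' or 'c'.
Scanning 'acdbcccaabad' position-by-position:
  Pos 0: window 'ac' -> no
  Pos 1: window 'cd' -> no
  Pos 2: window 'db' -> no
  Pos 3: window 'bc' -> no
  Pos 4: window 'cc' -> MATCH
  Pos 5: window 'cc' -> MATCH
  Pos 6: window 'ca' -> MATCH
  Pos 7: window 'aa' -> no
  Pos 8: window 'ab' -> no
  Pos 9: window 'ba' -> no
  Pos 10: window 'ad' -> no
  Pos 11: window 'd' -> no
Total matches: 3

3


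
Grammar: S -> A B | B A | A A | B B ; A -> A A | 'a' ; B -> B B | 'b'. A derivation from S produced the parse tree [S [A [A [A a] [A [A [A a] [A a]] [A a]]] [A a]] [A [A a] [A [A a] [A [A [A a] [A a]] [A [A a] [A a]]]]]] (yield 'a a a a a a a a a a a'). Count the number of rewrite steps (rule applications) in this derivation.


Every bracketed nonterminal node [X ...] in the tree is produced by exactly one rule application.
Reading the tree off as a leftmost derivation:
  Step 1: S  =>  A A   (applied S -> A A)
  Step 2: A A  =>  A A A   (applied A -> A A)
  Step 3: A A A  =>  A A A A   (applied A -> A A)
  Step 4: A A A A  =>  a A A A   (applied A -> a)
  Step 5: a A A A  =>  a A A A A   (applied A -> A A)
  Step 6: a A A A A  =>  a A A A A A   (applied A -> A A)
  Step 7: a A A A A A  =>  a a A A A A   (applied A -> a)
  Step 8: a a A A A A  =>  a a a A A A   (applied A -> a)
  Step 9: a a a A A A  =>  a a a a A A   (applied A -> a)
  Step 10: a a a a A A  =>  a a a a a A   (applied A -> a)
  Step 11: a a a a a A  =>  a a a a a A A   (applied A -> A A)
  Step 12: a a a a a A A  =>  a a a a a a A   (applied A -> a)
  Step 13: a a a a a a A  =>  a a a a a a A A   (applied A -> A A)
  Step 14: a a a a a a A A  =>  a a a a a a a A   (applied A -> a)
  Step 15: a a a a a a a A  =>  a a a a a a a A A   (applied A -> A A)
  Step 16: a a a a a a a A A  =>  a a a a a a a A A A   (applied A -> A A)
  Step 17: a a a a a a a A A A  =>  a a a a a a a a A A   (applied A -> a)
  Step 18: a a a a a a a a A A  =>  a a a a a a a a a A   (applied A -> a)
  Step 19: a a a a a a a a a A  =>  a a a a a a a a a A A   (applied A -> A A)
  Step 20: a a a a a a a a a A A  =>  a a a a a a a a a a A   (applied A -> a)
  Step 21: a a a a a a a a a a A  =>  a a a a a a a a a a a   (applied A -> a)
Final yield: a a a a a a a a a a a
Total rewrite steps: 21

21


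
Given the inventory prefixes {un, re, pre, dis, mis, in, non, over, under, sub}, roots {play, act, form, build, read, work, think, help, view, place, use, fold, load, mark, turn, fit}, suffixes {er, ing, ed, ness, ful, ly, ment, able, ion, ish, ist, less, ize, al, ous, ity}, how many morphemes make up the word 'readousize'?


Segmenting 'readousize' against the inventory:
  'read' -> root (morpheme 1)
  'ous' -> suffix (morpheme 2)
  'ize' -> suffix (morpheme 3)
Total morphemes: 3

3


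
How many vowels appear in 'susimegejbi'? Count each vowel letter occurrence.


Scanning each character of 'susimegejbi':
  Position 1: 's' -> consonant (running count: 0)
  Position 2: 'u' -> vowel (running count: 1)
  Position 3: 's' -> consonant (running count: 1)
  Position 4: 'i' -> vowel (running count: 2)
  Position 5: 'm' -> consonant (running count: 2)
  Position 6: 'e' -> vowel (running count: 3)
  Position 7: 'g' -> consonant (running count: 3)
  Position 8: 'e' -> vowel (running count: 4)
  Position 9: 'j' -> consonant (running count: 4)
  Position 10: 'b' -> consonant (running count: 4)
  Position 11: 'i' -> vowel (running count: 5)
Total vowels: 5

5


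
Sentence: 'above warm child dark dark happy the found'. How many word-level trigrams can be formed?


Word trigrams from [8] words:
  Trigram 1: (above warm child)
  Trigram 2: (warm child dark)
  Trigram 3: (child dark dark)
  Trigram 4: (dark dark happy)
  Trigram 5: (dark happy the)
  Trigram 6: (happy the found)
Total word trigrams: 8 - 2 = 6

6


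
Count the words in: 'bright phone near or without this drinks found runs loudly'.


Counting words by splitting on spaces:
  Word 1: 'bright'
  Word 2: 'phone'
  Word 3: 'near'
  Word 4: 'or'
  Word 5: 'without'
  Word 6: 'this'
  Word 7: 'drinks'
  Word 8: 'found'
  Word 9: 'runs'
  Word 10: 'loudly'
Total words: 10

10


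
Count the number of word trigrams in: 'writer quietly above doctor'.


Word trigrams from [4] words:
  Trigram 1: (writer quietly above)
  Trigram 2: (quietly above doctor)
Total word trigrams: 4 - 2 = 2

2


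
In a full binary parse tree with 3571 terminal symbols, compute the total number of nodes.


Leaf nodes (terminals): 3571
Internal nodes = n - 1 = 3571 - 1 = 3570
Total = leaves + internal = 3571 + 3570 = 7141

7141


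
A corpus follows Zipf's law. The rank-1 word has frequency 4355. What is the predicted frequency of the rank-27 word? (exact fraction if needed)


Zipf's law: freq(rank) = f1 / rank
f1 = 4355, rank = 27
freq = 4355 / 27
GCD(4355, 27) = 1
Simplified: 4355/27

4355/27


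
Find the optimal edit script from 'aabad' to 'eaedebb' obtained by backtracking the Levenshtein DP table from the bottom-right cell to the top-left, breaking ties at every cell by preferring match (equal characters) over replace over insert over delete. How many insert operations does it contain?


Edit distance = 6. Backtracking from cell (5, 7) with preference match > replace > insert > delete,
then listing the resulting alignment 'aabad' -> 'eaedebb' left to right:
  Step 1: insert 'e' [insertion #1]
  Step 2: keep 'a'
  Step 3: insert 'e' [insertion #2]
  Step 4: replace a->d
  Step 5: replace b->e
  Step 6: replace a->b
  Step 7: replace d->b
Total insertions: 2

2


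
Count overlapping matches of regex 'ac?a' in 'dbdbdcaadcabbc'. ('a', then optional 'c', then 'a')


Pattern: ac?a means 'a', then optional 'c', then 'a'.
Scanning 'dbdbdcaadcabbc' position-by-position:
  Pos 0: window 'dbd' -> no
  Pos 1: window 'bdb' -> no
  Pos 2: window 'dbd' -> no
  Pos 3: window 'bdc' -> no
  Pos 4: window 'dca' -> no
  Pos 5: window 'caa' -> no
  Pos 6: window 'aad' -> MATCH
  Pos 7: window 'adc' -> no
  Pos 8: window 'dca' -> no
  Pos 9: window 'cab' -> no
  Pos 10: window 'abb' -> no
  Pos 11: window 'bbc' -> no
  Pos 12: window 'bc' -> no
  Pos 13: window 'c' -> no
Total matches: 1

1


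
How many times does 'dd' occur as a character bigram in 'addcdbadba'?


Scanning 'addcdbadba' for bigram 'dd':
  Position 0: 'ad' -> no
  Position 1: 'dd' -> MATCH
  Position 2: 'dc' -> no
  Position 3: 'cd' -> no
  Position 4: 'db' -> no
  Position 5: 'ba' -> no
  Position 6: 'ad' -> no
  Position 7: 'db' -> no
  Position 8: 'ba' -> no
Total matches: 1

1


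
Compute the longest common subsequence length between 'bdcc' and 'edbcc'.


DP table for LCS of 'bdcc' and 'edbcc':
       e  d  b  c  c
    0  0  0  0  0  0
  b 0  0  0  1  1  1
  d 0  0  1  1  1  1
  c 0  0  1  1  2  2
  c 0  0  1  1  2  3
LCS: 'bcc'
LCS length = 3

3


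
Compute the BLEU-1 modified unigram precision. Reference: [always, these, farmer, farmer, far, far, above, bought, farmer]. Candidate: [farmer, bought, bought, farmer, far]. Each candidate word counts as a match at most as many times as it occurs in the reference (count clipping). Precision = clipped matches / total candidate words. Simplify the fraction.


Reference word counts: {'above': 1, 'always': 1, 'bought': 1, 'far': 2, 'farmer': 3, 'these': 1}
Checking each candidate word (with clipping):
  'farmer' -> in reference (ref count 3, used 1/3) -> match (matches: 1)
  'bought' -> in reference (ref count 1, used 1/1) -> match (matches: 2)
  'bought' -> ref count 1 already used up (1/1) -> clipped, no match (matches: 2)
  'farmer' -> in reference (ref count 3, used 2/3) -> match (matches: 3)
  'far' -> in reference (ref count 2, used 1/2) -> match (matches: 4)
Clipped matches: 4, Candidate length: 5
Precision = 4/5

4/5


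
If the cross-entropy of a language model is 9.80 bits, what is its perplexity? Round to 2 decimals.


Perplexity formula: PP = 2^H
H = 9.80
PP = 2^9.80
Decompose: 2^9.80 = 2^9 * 2^0.80
2^9 = 512, 2^0.80 ~ 1.7411011
PP ~ 512 * 1.7411011 = 891.4437632
Rounded to 2 decimals: 891.44

891.44


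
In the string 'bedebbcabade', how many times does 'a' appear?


Scanning 'bedebbcabade' for 'a':
  Position 7: 'a' -> MATCH (count: 1)
  Position 9: 'a' -> MATCH (count: 2)
Total occurrences of 'a': 2

2


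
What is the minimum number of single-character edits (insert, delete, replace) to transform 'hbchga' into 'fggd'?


Building DP table for s1='hbchga' (len 6) and s2='fggd' (len 4):
       f  g  g  d
    0  1  2  3  4
  h 1  1  2  3  4
  b 2  2  2  3  4
  c 3  3  3  3  4
  h 4  4  4  4  4
  g 5  5  4  4  5
  a 6  6  5  5  5
Edit distance = dp[6][4] = 5

5


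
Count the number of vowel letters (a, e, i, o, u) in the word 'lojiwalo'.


Scanning each character of 'lojiwalo':
  Position 1: 'l' -> consonant (running count: 0)
  Position 2: 'o' -> vowel (running count: 1)
  Position 3: 'j' -> consonant (running count: 1)
  Position 4: 'i' -> vowel (running count: 2)
  Position 5: 'w' -> consonant (running count: 2)
  Position 6: 'a' -> vowel (running count: 3)
  Position 7: 'l' -> consonant (running count: 3)
  Position 8: 'o' -> vowel (running count: 4)
Total vowels: 4

4


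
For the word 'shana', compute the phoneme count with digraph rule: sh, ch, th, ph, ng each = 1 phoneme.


Parsing 'shana' greedily, digraphs first:
  'sh' -> digraph (1 consonant phoneme) (phonemes so far: 1)
  'a' -> vowel phoneme (phonemes so far: 2)
  'n' -> consonant phoneme (phonemes so far: 3)
  'a' -> vowel phoneme (phonemes so far: 4)
Total phonemes: 4

4


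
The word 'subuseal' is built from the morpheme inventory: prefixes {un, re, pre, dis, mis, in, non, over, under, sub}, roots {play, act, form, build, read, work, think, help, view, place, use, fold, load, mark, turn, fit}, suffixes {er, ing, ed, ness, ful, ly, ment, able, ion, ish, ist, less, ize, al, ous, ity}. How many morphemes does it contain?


Segmenting 'subuseal' against the inventory:
  'sub' -> prefix (morpheme 1)
  'use' -> root (morpheme 2)
  'al' -> suffix (morpheme 3)
Total morphemes: 3

3


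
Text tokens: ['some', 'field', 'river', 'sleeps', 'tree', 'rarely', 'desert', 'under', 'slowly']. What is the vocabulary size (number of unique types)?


Listing all tokens and tracking unique types:
  Token 1: 'some' -> NEW (unique so far: 1)
  Token 2: 'field' -> NEW (unique so far: 2)
  Token 3: 'river' -> NEW (unique so far: 3)
  Token 4: 'sleeps' -> NEW (unique so far: 4)
  Token 5: 'tree' -> NEW (unique so far: 5)
  Token 6: 'rarely' -> NEW (unique so far: 6)
  Token 7: 'desert' -> NEW (unique so far: 7)
  Token 8: 'under' -> NEW (unique so far: 8)
  Token 9: 'slowly' -> NEW (unique so far: 9)
Unique types: ('desert', 'field', 'rarely', 'river', 'sleeps', 'slowly', 'some', 'tree', 'under')
Vocabulary size: 9

9


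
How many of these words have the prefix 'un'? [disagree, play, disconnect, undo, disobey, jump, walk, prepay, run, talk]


Checking each word for prefix 'un':
  'disagree' -> no (count: 0)
  'play' -> no (count: 0)
  'disconnect' -> no (count: 0)
  'undo' -> YES, starts with 'un' (count: 1)
  'disobey' -> no (count: 1)
  'jump' -> no (count: 1)
  'walk' -> no (count: 1)
  'prepay' -> no (count: 1)
  'run' -> no (count: 1)
  'talk' -> no (count: 1)
Total with prefix 'un': 1

1


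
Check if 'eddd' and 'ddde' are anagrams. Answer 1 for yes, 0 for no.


Sort characters of 'eddd': 'ddde'
Sort characters of 'ddde': 'ddde'
Sorted forms match -> they ARE anagrams
Result: 1

1


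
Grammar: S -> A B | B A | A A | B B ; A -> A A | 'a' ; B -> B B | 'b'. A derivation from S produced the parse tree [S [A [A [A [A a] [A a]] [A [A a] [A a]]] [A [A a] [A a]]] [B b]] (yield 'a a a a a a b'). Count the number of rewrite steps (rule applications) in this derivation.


Every bracketed nonterminal node [X ...] in the tree is produced by exactly one rule application.
Reading the tree off as a leftmost derivation:
  Step 1: S  =>  A B   (applied S -> A B)
  Step 2: A B  =>  A A B   (applied A -> A A)
  Step 3: A A B  =>  A A A B   (applied A -> A A)
  Step 4: A A A B  =>  A A A A B   (applied A -> A A)
  Step 5: A A A A B  =>  a A A A B   (applied A -> a)
  Step 6: a A A A B  =>  a a A A B   (applied A -> a)
  Step 7: a a A A B  =>  a a A A A B   (applied A -> A A)
  Step 8: a a A A A B  =>  a a a A A B   (applied A -> a)
  Step 9: a a a A A B  =>  a a a a A B   (applied A -> a)
  Step 10: a a a a A B  =>  a a a a A A B   (applied A -> A A)
  Step 11: a a a a A A B  =>  a a a a a A B   (applied A -> a)
  Step 12: a a a a a A B  =>  a a a a a a B   (applied A -> a)
  Step 13: a a a a a a B  =>  a a a a a a b   (applied B -> b)
Final yield: a a a a a a b
Total rewrite steps: 13

13


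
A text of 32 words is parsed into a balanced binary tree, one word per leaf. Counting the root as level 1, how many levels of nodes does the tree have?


In a balanced binary tree with n leaves the deepest leaf is ceil(log2(n)) edges below the root,
so counting node levels inclusive of root and leaves gives ceil(log2(n)) + 1 levels.
log2(32) = 5.0000
ceil(5.0000) = 5
levels = 5 + 1 = 6

6


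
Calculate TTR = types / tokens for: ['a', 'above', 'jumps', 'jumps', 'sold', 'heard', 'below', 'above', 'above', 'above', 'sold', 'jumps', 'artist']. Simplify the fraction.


Tokens: 13
Unique types: ('a', 'above', 'artist', 'below', 'heard', 'jumps', 'sold') = 7
TTR = 7/13
Already in lowest terms.

7/13


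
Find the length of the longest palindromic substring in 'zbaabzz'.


Scanning 'zbaabzz' for palindromic substrings.
Substring at positions 0-5: 'zbaabz'.
Check: reverse('zbaabz') = 'zbaabz' -> palindrome confirmed.
Neighbouring characters ('-' / 'z') break symmetry, so it cannot extend further.
No longer palindromic substring exists; longest length = 6

6


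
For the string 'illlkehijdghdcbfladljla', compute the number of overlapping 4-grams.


String 'illlkehijdghdcbfladljla' has length L = 23.
Number of overlapping n-grams = L - n + 1
Substituting: 23 - 4 + 1 = 20

20


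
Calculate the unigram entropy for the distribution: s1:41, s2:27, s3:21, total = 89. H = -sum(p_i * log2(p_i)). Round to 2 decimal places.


Computing entropy H = -sum(p_i * log2(p_i)):
  s1: p = 41/89 = 0.4607, -p*log2(p) = 0.5151
  s2: p = 27/89 = 0.3034, -p*log2(p) = 0.5221
  s3: p = 21/89 = 0.2360, -p*log2(p) = 0.4916
H = sum of terms = 1.5288
Rounded to 2 decimals: 1.53

1.53


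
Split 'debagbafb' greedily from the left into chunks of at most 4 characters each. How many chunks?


'debagbafb' has 9 characters.
Chunking with max size 4:
  Chunk 1: 'deba' (positions 0-3)
  Chunk 2: 'gbaf' (positions 4-7)
  Chunk 3: 'b' (positions 8-8)
Total chunks: ceil(9 / 4) = 3

3


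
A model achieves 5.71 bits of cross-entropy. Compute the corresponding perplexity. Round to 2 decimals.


Perplexity formula: PP = 2^H
H = 5.71
PP = 2^5.71
Decompose: 2^5.71 = 2^5 * 2^0.71
2^5 = 32, 2^0.71 ~ 1.6358041
PP ~ 32 * 1.6358041 = 52.3457312
Rounded to 2 decimals: 52.35

52.35


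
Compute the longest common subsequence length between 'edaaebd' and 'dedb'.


DP table for LCS of 'edaaebd' and 'dedb':
       d  e  d  b
    0  0  0  0  0
  e 0  0  1  1  1
  d 0  1  1  2  2
  a 0  1  1  2  2
  a 0  1  1  2  2
  e 0  1  2  2  2
  b 0  1  2  2  3
  d 0  1  2  3  3
LCS: 'edb'
LCS length = 3

3


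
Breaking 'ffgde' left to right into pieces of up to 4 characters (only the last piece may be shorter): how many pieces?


'ffgde' has 5 characters.
Chunking with max size 4:
  Chunk 1: 'ffgd' (positions 0-3)
  Chunk 2: 'e' (positions 4-4)
Total chunks: ceil(5 / 4) = 2

2


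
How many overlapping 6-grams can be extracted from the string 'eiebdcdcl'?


String 'eiebdcdcl' has length L = 9.
Number of overlapping n-grams = L - n + 1
Substituting: 9 - 6 + 1 = 4

4


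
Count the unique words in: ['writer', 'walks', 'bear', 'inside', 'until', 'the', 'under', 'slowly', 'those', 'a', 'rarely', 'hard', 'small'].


Listing all tokens and tracking unique types:
  Token 1: 'writer' -> NEW (unique so far: 1)
  Token 2: 'walks' -> NEW (unique so far: 2)
  Token 3: 'bear' -> NEW (unique so far: 3)
  Token 4: 'inside' -> NEW (unique so far: 4)
  Token 5: 'until' -> NEW (unique so far: 5)
  Token 6: 'the' -> NEW (unique so far: 6)
  Token 7: 'under' -> NEW (unique so far: 7)
  Token 8: 'slowly' -> NEW (unique so far: 8)
  Token 9: 'those' -> NEW (unique so far: 9)
  Token 10: 'a' -> NEW (unique so far: 10)
  Token 11: 'rarely' -> NEW (unique so far: 11)
  Token 12: 'hard' -> NEW (unique so far: 12)
  Token 13: 'small' -> NEW (unique so far: 13)
Unique types: ('a', 'bear', 'hard', 'inside', 'rarely', 'slowly', 'small', 'the', 'those', 'under', 'until', 'walks', 'writer')
Vocabulary size: 13

13


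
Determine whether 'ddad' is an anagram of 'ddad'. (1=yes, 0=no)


Sort characters of 'ddad': 'addd'
Sort characters of 'ddad': 'addd'
Sorted forms match -> they ARE anagrams
Result: 1

1


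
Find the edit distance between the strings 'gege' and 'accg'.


Building DP table for s1='gege' (len 4) and s2='accg' (len 4):
       a  c  c  g
    0  1  2  3  4
  g 1  1  2  3  3
  e 2  2  2  3  4
  g 3  3  3  3  3
  e 4  4  4  4  4
Edit distance = dp[4][4] = 4

4


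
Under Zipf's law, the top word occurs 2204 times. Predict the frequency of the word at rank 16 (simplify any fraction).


Zipf's law: freq(rank) = f1 / rank
f1 = 2204, rank = 16
freq = 2204 / 16
GCD(2204, 16) = 4
Simplified: 551/4

551/4


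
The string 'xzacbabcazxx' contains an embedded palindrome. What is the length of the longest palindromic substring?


Scanning 'xzacbabcazxx' for palindromic substrings.
Substring at positions 0-10: 'xzacbabcazx'.
Check: reverse('xzacbabcazx') = 'xzacbabcazx' -> palindrome confirmed.
Neighbouring characters ('-' / 'x') break symmetry, so it cannot extend further.
No longer palindromic substring exists; longest length = 11

11


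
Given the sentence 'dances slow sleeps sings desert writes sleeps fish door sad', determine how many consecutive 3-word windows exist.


Word trigrams from [10] words:
  Trigram 1: (dances slow sleeps)
  Trigram 2: (slow sleeps sings)
  Trigram 3: (sleeps sings desert)
  Trigram 4: (sings desert writes)
  Trigram 5: (desert writes sleeps)
  Trigram 6: (writes sleeps fish)
  Trigram 7: (sleeps fish door)
  Trigram 8: (fish door sad)
Total word trigrams: 10 - 2 = 8

8


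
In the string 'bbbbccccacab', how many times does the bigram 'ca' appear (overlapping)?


Scanning 'bbbbccccacab' for bigram 'ca':
  Position 0: 'bb' -> no
  Position 1: 'bb' -> no
  Position 2: 'bb' -> no
  Position 3: 'bc' -> no
  Position 4: 'cc' -> no
  Position 5: 'cc' -> no
  Position 6: 'cc' -> no
  Position 7: 'ca' -> MATCH
  Position 8: 'ac' -> no
  Position 9: 'ca' -> MATCH
  Position 10: 'ab' -> no
Total matches: 2

2


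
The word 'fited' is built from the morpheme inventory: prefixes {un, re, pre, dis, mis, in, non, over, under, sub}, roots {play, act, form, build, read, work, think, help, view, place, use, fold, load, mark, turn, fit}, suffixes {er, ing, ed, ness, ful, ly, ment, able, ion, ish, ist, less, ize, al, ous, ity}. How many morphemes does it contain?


Segmenting 'fited' against the inventory:
  'fit' -> root (morpheme 1)
  'ed' -> suffix (morpheme 2)
Total morphemes: 2

2


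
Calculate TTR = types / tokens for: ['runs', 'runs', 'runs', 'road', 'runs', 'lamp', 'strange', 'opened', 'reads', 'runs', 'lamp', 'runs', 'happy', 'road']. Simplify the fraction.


Tokens: 14
Unique types: ('happy', 'lamp', 'opened', 'reads', 'road', 'runs', 'strange') = 7
TTR = 7/14
Simplify: divide both by 7 -> 1/2
TTR = 1/2

1/2


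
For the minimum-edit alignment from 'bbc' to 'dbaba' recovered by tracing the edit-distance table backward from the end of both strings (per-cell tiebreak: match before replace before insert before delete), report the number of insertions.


Edit distance = 3. Backtracking from cell (3, 5) with preference match > replace > insert > delete,
then listing the resulting alignment 'bbc' -> 'dbaba' left to right:
  Step 1: insert 'd' [insertion #1]
  Step 2: keep 'b'
  Step 3: insert 'a' [insertion #2]
  Step 4: keep 'b'
  Step 5: replace c->a
Total insertions: 2

2


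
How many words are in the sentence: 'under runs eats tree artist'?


Counting words by splitting on spaces:
  Word 1: 'under'
  Word 2: 'runs'
  Word 3: 'eats'
  Word 4: 'tree'
  Word 5: 'artist'
Total words: 5

5


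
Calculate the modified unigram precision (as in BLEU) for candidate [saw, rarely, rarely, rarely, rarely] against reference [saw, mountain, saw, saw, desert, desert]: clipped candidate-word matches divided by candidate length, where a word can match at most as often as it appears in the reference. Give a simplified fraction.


Reference word counts: {'desert': 2, 'mountain': 1, 'saw': 3}
Checking each candidate word (with clipping):
  'saw' -> in reference (ref count 3, used 1/3) -> match (matches: 1)
  'rarely' -> not in reference -> no match (matches: 1)
  'rarely' -> not in reference -> no match (matches: 1)
  'rarely' -> not in reference -> no match (matches: 1)
  'rarely' -> not in reference -> no match (matches: 1)
Clipped matches: 1, Candidate length: 5
Precision = 1/5

1/5


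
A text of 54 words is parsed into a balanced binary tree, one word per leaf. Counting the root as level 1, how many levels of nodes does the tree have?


In a balanced binary tree with n leaves the deepest leaf is ceil(log2(n)) edges below the root,
so counting node levels inclusive of root and leaves gives ceil(log2(n)) + 1 levels.
log2(54) = 5.7549
ceil(5.7549) = 6
levels = 6 + 1 = 7

7


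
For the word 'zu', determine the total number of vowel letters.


Scanning each character of 'zu':
  Position 1: 'z' -> consonant (running count: 0)
  Position 2: 'u' -> vowel (running count: 1)
Total vowels: 1

1


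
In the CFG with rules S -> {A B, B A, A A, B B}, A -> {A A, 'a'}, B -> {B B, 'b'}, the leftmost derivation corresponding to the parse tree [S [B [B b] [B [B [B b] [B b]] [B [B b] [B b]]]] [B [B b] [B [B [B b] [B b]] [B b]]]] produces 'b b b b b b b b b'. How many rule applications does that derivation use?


Every bracketed nonterminal node [X ...] in the tree is produced by exactly one rule application.
Reading the tree off as a leftmost derivation:
  Step 1: S  =>  B B   (applied S -> B B)
  Step 2: B B  =>  B B B   (applied B -> B B)
  Step 3: B B B  =>  b B B   (applied B -> b)
  Step 4: b B B  =>  b B B B   (applied B -> B B)
  Step 5: b B B B  =>  b B B B B   (applied B -> B B)
  Step 6: b B B B B  =>  b b B B B   (applied B -> b)
  Step 7: b b B B B  =>  b b b B B   (applied B -> b)
  Step 8: b b b B B  =>  b b b B B B   (applied B -> B B)
  Step 9: b b b B B B  =>  b b b b B B   (applied B -> b)
  Step 10: b b b b B B  =>  b b b b b B   (applied B -> b)
  Step 11: b b b b b B  =>  b b b b b B B   (applied B -> B B)
  Step 12: b b b b b B B  =>  b b b b b b B   (applied B -> b)
  Step 13: b b b b b b B  =>  b b b b b b B B   (applied B -> B B)
  Step 14: b b b b b b B B  =>  b b b b b b B B B   (applied B -> B B)
  Step 15: b b b b b b B B B  =>  b b b b b b b B B   (applied B -> b)
  Step 16: b b b b b b b B B  =>  b b b b b b b b B   (applied B -> b)
  Step 17: b b b b b b b b B  =>  b b b b b b b b b   (applied B -> b)
Final yield: b b b b b b b b b
Total rewrite steps: 17

17


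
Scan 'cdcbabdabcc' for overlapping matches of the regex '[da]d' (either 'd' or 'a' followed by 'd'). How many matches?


Pattern: [da]d means either 'd' or 'a' followed by 'd'.
Scanning 'cdcbabdabcc' position-by-position:
  Pos 0: window 'cd' -> no
  Pos 1: window 'dc' -> no
  Pos 2: window 'cb' -> no
  Pos 3: window 'ba' -> no
  Pos 4: window 'ab' -> no
  Pos 5: window 'bd' -> no
  Pos 6: window 'da' -> no
  Pos 7: window 'ab' -> no
  Pos 8: window 'bc' -> no
  Pos 9: window 'cc' -> no
  Pos 10: window 'c' -> no
Total matches: 0

0


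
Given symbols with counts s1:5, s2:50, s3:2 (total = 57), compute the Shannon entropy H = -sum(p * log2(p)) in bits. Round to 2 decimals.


Computing entropy H = -sum(p_i * log2(p_i)):
  s1: p = 5/57 = 0.0877, -p*log2(p) = 0.3080
  s2: p = 50/57 = 0.8772, -p*log2(p) = 0.1658
  s3: p = 2/57 = 0.0351, -p*log2(p) = 0.1696
H = sum of terms = 0.6434
Rounded to 2 decimals: 0.64

0.64


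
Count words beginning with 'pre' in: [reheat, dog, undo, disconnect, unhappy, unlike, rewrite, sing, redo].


Checking each word for prefix 'pre':
  'reheat' -> no (count: 0)
  'dog' -> no (count: 0)
  'undo' -> no (count: 0)
  'disconnect' -> no (count: 0)
  'unhappy' -> no (count: 0)
  'unlike' -> no (count: 0)
  'rewrite' -> no (count: 0)
  'sing' -> no (count: 0)
  'redo' -> no (count: 0)
Total with prefix 'pre': 0

0


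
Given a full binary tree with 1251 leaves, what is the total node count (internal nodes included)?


Leaf nodes (terminals): 1251
Internal nodes = n - 1 = 1251 - 1 = 1250
Total = leaves + internal = 1251 + 1250 = 2501

2501


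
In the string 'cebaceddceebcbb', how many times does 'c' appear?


Scanning 'cebaceddceebcbb' for 'c':
  Position 0: 'c' -> MATCH (count: 1)
  Position 4: 'c' -> MATCH (count: 2)
  Position 8: 'c' -> MATCH (count: 3)
  Position 12: 'c' -> MATCH (count: 4)
Total occurrences of 'c': 4

4


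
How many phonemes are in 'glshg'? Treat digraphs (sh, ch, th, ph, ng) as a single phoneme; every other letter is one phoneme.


Parsing 'glshg' greedily, digraphs first:
  'g' -> consonant phoneme (phonemes so far: 1)
  'l' -> consonant phoneme (phonemes so far: 2)
  'sh' -> digraph (1 consonant phoneme) (phonemes so far: 3)
  'g' -> consonant phoneme (phonemes so far: 4)
Total phonemes: 4

4


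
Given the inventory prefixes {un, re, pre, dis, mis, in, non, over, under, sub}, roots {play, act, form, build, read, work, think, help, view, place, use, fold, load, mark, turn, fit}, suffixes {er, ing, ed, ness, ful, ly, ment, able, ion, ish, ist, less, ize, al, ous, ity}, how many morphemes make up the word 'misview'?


Segmenting 'misview' against the inventory:
  'mis' -> prefix (morpheme 1)
  'view' -> root (morpheme 2)
Total morphemes: 2

2


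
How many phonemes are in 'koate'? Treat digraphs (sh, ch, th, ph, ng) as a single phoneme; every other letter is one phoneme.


Parsing 'koate' greedily, digraphs first:
  'k' -> consonant phoneme (phonemes so far: 1)
  'o' -> vowel phoneme (phonemes so far: 2)
  'a' -> vowel phoneme (phonemes so far: 3)
  't' -> consonant phoneme (phonemes so far: 4)
  'e' -> vowel phoneme (phonemes so far: 5)
Total phonemes: 5

5


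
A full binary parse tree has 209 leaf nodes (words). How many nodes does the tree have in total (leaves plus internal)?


Leaf nodes (terminals): 209
Internal nodes = n - 1 = 209 - 1 = 208
Total = leaves + internal = 209 + 208 = 417

417


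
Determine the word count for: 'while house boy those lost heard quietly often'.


Counting words by splitting on spaces:
  Word 1: 'while'
  Word 2: 'house'
  Word 3: 'boy'
  Word 4: 'those'
  Word 5: 'lost'
  Word 6: 'heard'
  Word 7: 'quietly'
  Word 8: 'often'
Total words: 8

8


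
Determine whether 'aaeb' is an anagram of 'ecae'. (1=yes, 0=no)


Sort characters of 'aaeb': 'aabe'
Sort characters of 'ecae': 'acee'
Sorted forms differ -> they are NOT anagrams
Result: 0

0


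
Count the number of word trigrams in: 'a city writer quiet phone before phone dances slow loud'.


Word trigrams from [10] words:
  Trigram 1: (a city writer)
  Trigram 2: (city writer quiet)
  Trigram 3: (writer quiet phone)
  Trigram 4: (quiet phone before)
  Trigram 5: (phone before phone)
  Trigram 6: (before phone dances)
  Trigram 7: (phone dances slow)
  Trigram 8: (dances slow loud)
Total word trigrams: 10 - 2 = 8

8


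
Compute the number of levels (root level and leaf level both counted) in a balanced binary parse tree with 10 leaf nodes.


In a balanced binary tree with n leaves the deepest leaf is ceil(log2(n)) edges below the root,
so counting node levels inclusive of root and leaves gives ceil(log2(n)) + 1 levels.
log2(10) = 3.3219
ceil(3.3219) = 4
levels = 4 + 1 = 5

5


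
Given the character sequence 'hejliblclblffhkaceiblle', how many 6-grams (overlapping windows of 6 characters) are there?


String 'hejliblclblffhkaceiblle' has length L = 23.
Number of overlapping n-grams = L - n + 1
Substituting: 23 - 6 + 1 = 18

18


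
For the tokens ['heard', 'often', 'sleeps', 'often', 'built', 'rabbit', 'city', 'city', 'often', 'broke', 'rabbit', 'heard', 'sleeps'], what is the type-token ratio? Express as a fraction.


Tokens: 13
Unique types: ('broke', 'built', 'city', 'heard', 'often', 'rabbit', 'sleeps') = 7
TTR = 7/13
Already in lowest terms.

7/13


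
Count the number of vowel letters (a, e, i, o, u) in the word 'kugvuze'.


Scanning each character of 'kugvuze':
  Position 1: 'k' -> consonant (running count: 0)
  Position 2: 'u' -> vowel (running count: 1)
  Position 3: 'g' -> consonant (running count: 1)
  Position 4: 'v' -> consonant (running count: 1)
  Position 5: 'u' -> vowel (running count: 2)
  Position 6: 'z' -> consonant (running count: 2)
  Position 7: 'e' -> vowel (running count: 3)
Total vowels: 3

3


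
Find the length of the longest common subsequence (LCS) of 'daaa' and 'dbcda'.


DP table for LCS of 'daaa' and 'dbcda':
       d  b  c  d  a
    0  0  0  0  0  0
  d 0  1  1  1  1  1
  a 0  1  1  1  1  2
  a 0  1  1  1  1  2
  a 0  1  1  1  1  2
LCS: 'da'
LCS length = 2

2


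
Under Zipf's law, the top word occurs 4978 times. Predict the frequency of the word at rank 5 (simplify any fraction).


Zipf's law: freq(rank) = f1 / rank
f1 = 4978, rank = 5
freq = 4978 / 5
GCD(4978, 5) = 1
Simplified: 4978/5

4978/5


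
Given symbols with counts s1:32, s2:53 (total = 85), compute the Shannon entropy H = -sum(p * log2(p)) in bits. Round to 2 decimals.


Computing entropy H = -sum(p_i * log2(p_i)):
  s1: p = 32/85 = 0.3765, -p*log2(p) = 0.5306
  s2: p = 53/85 = 0.6235, -p*log2(p) = 0.4249
H = sum of terms = 0.9555
Rounded to 2 decimals: 0.96

0.96


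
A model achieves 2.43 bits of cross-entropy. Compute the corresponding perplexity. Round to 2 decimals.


Perplexity formula: PP = 2^H
H = 2.43
PP = 2^2.43
Decompose: 2^2.43 = 2^2 * 2^0.43
2^2 = 4, 2^0.43 ~ 1.3472336
PP ~ 4 * 1.3472336 = 5.3889344
Rounded to 2 decimals: 5.39

5.39


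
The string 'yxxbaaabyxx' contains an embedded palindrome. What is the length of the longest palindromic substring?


Scanning 'yxxbaaabyxx' for palindromic substrings.
Substring at positions 3-7: 'baaab'.
Check: reverse('baaab') = 'baaab' -> palindrome confirmed.
Neighbouring characters ('x' / 'y') break symmetry, so it cannot extend further.
No longer palindromic substring exists; longest length = 5

5


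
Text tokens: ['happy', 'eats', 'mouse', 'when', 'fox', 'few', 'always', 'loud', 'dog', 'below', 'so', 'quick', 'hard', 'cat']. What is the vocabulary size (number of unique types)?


Listing all tokens and tracking unique types:
  Token 1: 'happy' -> NEW (unique so far: 1)
  Token 2: 'eats' -> NEW (unique so far: 2)
  Token 3: 'mouse' -> NEW (unique so far: 3)
  Token 4: 'when' -> NEW (unique so far: 4)
  Token 5: 'fox' -> NEW (unique so far: 5)
  Token 6: 'few' -> NEW (unique so far: 6)
  Token 7: 'always' -> NEW (unique so far: 7)
  Token 8: 'loud' -> NEW (unique so far: 8)
  Token 9: 'dog' -> NEW (unique so far: 9)
  Token 10: 'below' -> NEW (unique so far: 10)
  Token 11: 'so' -> NEW (unique so far: 11)
  Token 12: 'quick' -> NEW (unique so far: 12)
  Token 13: 'hard' -> NEW (unique so far: 13)
  Token 14: 'cat' -> NEW (unique so far: 14)
Unique types: ('always', 'below', 'cat', 'dog', 'eats', 'few', 'fox', 'happy', 'hard', 'loud', 'mouse', 'quick', 'so', 'when')
Vocabulary size: 14

14


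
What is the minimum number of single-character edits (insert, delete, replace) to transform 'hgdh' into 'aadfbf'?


Building DP table for s1='hgdh' (len 4) and s2='aadfbf' (len 6):
       a  a  d  f  b  f
    0  1  2  3  4  5  6
  h 1  1  2  3  4  5  6
  g 2  2  2  3  4  5  6
  d 3  3  3  2  3  4  5
  h 4  4  4  3  3  4  5
Edit distance = dp[4][6] = 5

5
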